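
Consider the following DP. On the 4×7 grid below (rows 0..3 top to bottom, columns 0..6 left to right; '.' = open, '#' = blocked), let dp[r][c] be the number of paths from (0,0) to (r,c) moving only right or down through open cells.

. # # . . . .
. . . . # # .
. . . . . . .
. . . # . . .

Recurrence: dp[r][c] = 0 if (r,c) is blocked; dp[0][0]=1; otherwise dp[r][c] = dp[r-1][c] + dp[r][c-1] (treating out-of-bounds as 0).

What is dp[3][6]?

r\c   0   1   2   3   4   5   6
  0   1   0   0   0   0   0   0
  1   1   1   1   1   0   0   0
  2   1   2   3   4   4   4   4
  3   1   3   6   0   4   8  12

12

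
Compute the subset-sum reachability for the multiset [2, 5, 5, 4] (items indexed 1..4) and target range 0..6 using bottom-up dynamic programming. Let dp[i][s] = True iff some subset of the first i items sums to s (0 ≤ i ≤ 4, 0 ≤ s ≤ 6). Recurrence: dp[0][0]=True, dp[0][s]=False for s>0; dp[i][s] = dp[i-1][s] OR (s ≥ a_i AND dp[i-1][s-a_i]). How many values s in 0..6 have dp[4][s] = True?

i\s   0   1   2   3   4   5   6
  0   T   F   F   F   F   F   F
  1   T   F   T   F   F   F   F
  2   T   F   T   F   F   T   F
  3   T   F   T   F   F   T   F
  4   T   F   T   F   T   T   T

5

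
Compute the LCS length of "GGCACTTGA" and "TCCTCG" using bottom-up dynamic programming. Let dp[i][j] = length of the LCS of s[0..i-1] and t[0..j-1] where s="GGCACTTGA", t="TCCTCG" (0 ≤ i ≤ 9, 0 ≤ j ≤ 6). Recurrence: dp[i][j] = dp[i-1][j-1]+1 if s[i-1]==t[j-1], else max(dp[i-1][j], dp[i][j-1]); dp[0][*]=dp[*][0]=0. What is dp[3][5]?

   ''  T  C  C  T  C  G
''  0  0  0  0  0  0  0
 G  0  0  0  0  0  0  1
 G  0  0  0  0  0  0  1
 C  0  0  1  1  1  1  1
 A  0  0  1  1  1  1  1
 C  0  0  1  2  2  2  2
 T  0  1  1  2  3  3  3
 T  0  1  1  2  3  3  3
 G  0  1  1  2  3  3  4
 A  0  1  1  2  3  3  4

1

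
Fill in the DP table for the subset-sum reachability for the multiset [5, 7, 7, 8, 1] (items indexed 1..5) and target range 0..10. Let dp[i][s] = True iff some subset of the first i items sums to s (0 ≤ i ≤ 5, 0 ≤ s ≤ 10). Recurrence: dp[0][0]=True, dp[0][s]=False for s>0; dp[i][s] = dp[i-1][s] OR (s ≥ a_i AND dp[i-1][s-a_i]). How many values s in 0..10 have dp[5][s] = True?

i\s   0   1   2   3   4   5   6   7   8   9  10
  0   T   F   F   F   F   F   F   F   F   F   F
  1   T   F   F   F   F   T   F   F   F   F   F
  2   T   F   F   F   F   T   F   T   F   F   F
  3   T   F   F   F   F   T   F   T   F   F   F
  4   T   F   F   F   F   T   F   T   T   F   F
  5   T   T   F   F   F   T   T   T   T   T   F

7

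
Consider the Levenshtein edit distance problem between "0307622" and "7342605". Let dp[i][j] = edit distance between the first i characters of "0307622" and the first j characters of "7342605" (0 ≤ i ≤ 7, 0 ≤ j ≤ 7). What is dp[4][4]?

3

   ''  7  3  4  2  6  0  5
''  0  1  2  3  4  5  6  7
 0  1  1  2  3  4  5  5  6
 3  2  2  1  2  3  4  5  6
 0  3  3  2  2  3  4  4  5
 7  4  3  3  3  3  4  5  5
 6  5  4  4  4  4  3  4  5
 2  6  5  5  5  4  4  4  5
 2  7  6  6  6  5  5  5  5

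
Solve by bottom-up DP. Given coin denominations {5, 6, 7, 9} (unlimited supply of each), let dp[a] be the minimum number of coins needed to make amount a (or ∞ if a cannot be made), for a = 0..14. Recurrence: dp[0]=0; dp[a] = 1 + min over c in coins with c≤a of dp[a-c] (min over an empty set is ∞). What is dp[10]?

2

 a  0  1  2  3  4  5  6  7  8  9 10 11 12 13 14
dp  0  -  -  -  -  1  1  1  -  1  2  2  2  2  2
(- denotes ∞ / unreachable)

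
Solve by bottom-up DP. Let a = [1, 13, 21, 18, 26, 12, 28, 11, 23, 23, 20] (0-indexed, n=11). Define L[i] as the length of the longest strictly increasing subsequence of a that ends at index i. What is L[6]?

   i    0    1    2    3    4    5    6    7    8    9   10
a[i]    1   13   21   18   26   12   28   11   23   23   20
L[i]    1    2    3    3    4    2    5    2    4    4    4

5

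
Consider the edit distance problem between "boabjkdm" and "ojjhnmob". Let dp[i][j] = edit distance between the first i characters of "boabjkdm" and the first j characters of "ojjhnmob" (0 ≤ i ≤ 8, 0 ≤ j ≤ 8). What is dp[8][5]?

   ''  o  j  j  h  n  m  o  b
''  0  1  2  3  4  5  6  7  8
 b  1  1  2  3  4  5  6  7  7
 o  2  1  2  3  4  5  6  6  7
 a  3  2  2  3  4  5  6  7  7
 b  4  3  3  3  4  5  6  7  7
 j  5  4  3  3  4  5  6  7  8
 k  6  5  4  4  4  5  6  7  8
 d  7  6  5  5  5  5  6  7  8
 m  8  7  6  6  6  6  5  6  7

6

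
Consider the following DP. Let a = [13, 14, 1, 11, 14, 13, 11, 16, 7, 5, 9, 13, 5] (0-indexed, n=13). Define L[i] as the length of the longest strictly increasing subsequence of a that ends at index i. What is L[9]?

   i    0    1    2    3    4    5    6    7    8    9   10   11   12
a[i]   13   14    1   11   14   13   11   16    7    5    9   13    5
L[i]    1    2    1    2    3    3    2    4    2    2    3    4    2

2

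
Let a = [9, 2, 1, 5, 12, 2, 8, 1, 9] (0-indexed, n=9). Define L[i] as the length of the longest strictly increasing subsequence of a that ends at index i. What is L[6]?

3

   i    0    1    2    3    4    5    6    7    8
a[i]    9    2    1    5   12    2    8    1    9
L[i]    1    1    1    2    3    2    3    1    4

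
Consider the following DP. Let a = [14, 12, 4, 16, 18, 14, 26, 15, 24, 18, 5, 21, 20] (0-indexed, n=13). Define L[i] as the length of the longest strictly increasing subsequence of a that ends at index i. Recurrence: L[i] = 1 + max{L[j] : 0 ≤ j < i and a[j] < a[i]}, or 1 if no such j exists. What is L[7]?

3

   i    0    1    2    3    4    5    6    7    8    9   10   11   12
a[i]   14   12    4   16   18   14   26   15   24   18    5   21   20
L[i]    1    1    1    2    3    2    4    3    4    4    2    5    5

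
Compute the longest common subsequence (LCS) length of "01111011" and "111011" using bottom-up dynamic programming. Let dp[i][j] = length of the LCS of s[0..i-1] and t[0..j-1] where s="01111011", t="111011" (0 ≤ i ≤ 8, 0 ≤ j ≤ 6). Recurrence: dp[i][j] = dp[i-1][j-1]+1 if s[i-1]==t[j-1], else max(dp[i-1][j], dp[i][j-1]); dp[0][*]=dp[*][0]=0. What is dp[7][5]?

   ''  1  1  1  0  1  1
''  0  0  0  0  0  0  0
 0  0  0  0  0  1  1  1
 1  0  1  1  1  1  2  2
 1  0  1  2  2  2  2  3
 1  0  1  2  3  3  3  3
 1  0  1  2  3  3  4  4
 0  0  1  2  3  4  4  4
 1  0  1  2  3  4  5  5
 1  0  1  2  3  4  5  6

5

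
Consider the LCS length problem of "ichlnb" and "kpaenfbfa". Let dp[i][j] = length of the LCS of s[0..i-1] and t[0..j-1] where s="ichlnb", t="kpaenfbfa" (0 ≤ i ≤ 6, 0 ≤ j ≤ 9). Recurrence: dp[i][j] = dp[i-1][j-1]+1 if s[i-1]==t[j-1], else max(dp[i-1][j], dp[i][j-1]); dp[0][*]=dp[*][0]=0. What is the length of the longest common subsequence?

   ''  k  p  a  e  n  f  b  f  a
''  0  0  0  0  0  0  0  0  0  0
 i  0  0  0  0  0  0  0  0  0  0
 c  0  0  0  0  0  0  0  0  0  0
 h  0  0  0  0  0  0  0  0  0  0
 l  0  0  0  0  0  0  0  0  0  0
 n  0  0  0  0  0  1  1  1  1  1
 b  0  0  0  0  0  1  1  2  2  2

2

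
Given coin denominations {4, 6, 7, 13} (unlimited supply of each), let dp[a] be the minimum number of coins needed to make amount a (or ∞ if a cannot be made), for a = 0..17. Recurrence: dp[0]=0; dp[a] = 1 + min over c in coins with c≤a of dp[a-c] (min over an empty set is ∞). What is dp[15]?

3

 a  0  1  2  3  4  5  6  7  8  9 10 11 12 13 14 15 16 17
dp  0  -  -  -  1  -  1  1  2  -  2  2  2  1  2  3  3  2
(- denotes ∞ / unreachable)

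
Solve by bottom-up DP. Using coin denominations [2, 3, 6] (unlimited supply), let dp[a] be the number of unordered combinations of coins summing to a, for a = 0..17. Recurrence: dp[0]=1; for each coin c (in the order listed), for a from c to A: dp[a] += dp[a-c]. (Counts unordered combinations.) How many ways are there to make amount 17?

after  coin     0     1     2     3     4     5     6     7     8     9    10    11    12    13    14    15    16    17
          2     1     0     1     0     1     0     1     0     1     0     1     0     1     0     1     0     1     0
          3     1     0     1     1     1     1     2     1     2     2     2     2     3     2     3     3     3     3
          6     1     0     1     1     1     1     3     1     3     3     3     3     6     3     6     6     6     6

6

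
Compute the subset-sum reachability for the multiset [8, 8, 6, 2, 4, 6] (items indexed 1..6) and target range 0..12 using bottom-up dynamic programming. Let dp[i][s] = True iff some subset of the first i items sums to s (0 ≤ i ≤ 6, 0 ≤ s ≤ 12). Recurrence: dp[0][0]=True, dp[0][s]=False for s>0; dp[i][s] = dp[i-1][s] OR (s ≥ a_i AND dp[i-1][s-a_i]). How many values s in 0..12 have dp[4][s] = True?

i\s   0   1   2   3   4   5   6   7   8   9  10  11  12
  0   T   F   F   F   F   F   F   F   F   F   F   F   F
  1   T   F   F   F   F   F   F   F   T   F   F   F   F
  2   T   F   F   F   F   F   F   F   T   F   F   F   F
  3   T   F   F   F   F   F   T   F   T   F   F   F   F
  4   T   F   T   F   F   F   T   F   T   F   T   F   F
  5   T   F   T   F   T   F   T   F   T   F   T   F   T
  6   T   F   T   F   T   F   T   F   T   F   T   F   T

5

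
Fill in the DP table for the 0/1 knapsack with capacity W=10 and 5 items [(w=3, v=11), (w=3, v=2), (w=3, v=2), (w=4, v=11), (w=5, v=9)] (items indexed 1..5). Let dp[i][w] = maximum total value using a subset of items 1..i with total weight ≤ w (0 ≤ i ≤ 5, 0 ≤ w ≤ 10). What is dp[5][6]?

13

i\w   0   1   2   3   4   5   6   7   8   9  10
  0   0   0   0   0   0   0   0   0   0   0   0
  1   0   0   0  11  11  11  11  11  11  11  11
  2   0   0   0  11  11  11  13  13  13  13  13
  3   0   0   0  11  11  11  13  13  13  15  15
  4   0   0   0  11  11  11  13  22  22  22  24
  5   0   0   0  11  11  11  13  22  22  22  24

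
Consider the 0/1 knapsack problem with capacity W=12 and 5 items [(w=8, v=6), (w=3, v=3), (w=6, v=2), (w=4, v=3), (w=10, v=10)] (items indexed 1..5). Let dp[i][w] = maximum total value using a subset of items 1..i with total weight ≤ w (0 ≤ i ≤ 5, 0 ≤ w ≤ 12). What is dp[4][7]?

i\w   0   1   2   3   4   5   6   7   8   9  10  11  12
  0   0   0   0   0   0   0   0   0   0   0   0   0   0
  1   0   0   0   0   0   0   0   0   6   6   6   6   6
  2   0   0   0   3   3   3   3   3   6   6   6   9   9
  3   0   0   0   3   3   3   3   3   6   6   6   9   9
  4   0   0   0   3   3   3   3   6   6   6   6   9   9
  5   0   0   0   3   3   3   3   6   6   6  10  10  10

6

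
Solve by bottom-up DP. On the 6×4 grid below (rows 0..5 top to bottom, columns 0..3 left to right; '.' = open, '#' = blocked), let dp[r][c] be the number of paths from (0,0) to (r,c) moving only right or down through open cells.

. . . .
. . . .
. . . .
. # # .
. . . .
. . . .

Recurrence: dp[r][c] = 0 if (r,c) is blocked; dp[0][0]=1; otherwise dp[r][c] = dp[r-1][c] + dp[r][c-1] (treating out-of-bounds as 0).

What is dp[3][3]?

10

r\c   0   1   2   3
  0   1   1   1   1
  1   1   2   3   4
  2   1   3   6  10
  3   1   0   0  10
  4   1   1   1  11
  5   1   2   3  14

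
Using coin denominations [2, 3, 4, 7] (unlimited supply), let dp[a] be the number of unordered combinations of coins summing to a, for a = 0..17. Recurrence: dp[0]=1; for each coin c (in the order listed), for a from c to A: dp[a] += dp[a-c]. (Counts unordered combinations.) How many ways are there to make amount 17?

14

after  coin     0     1     2     3     4     5     6     7     8     9    10    11    12    13    14    15    16    17
          2     1     0     1     0     1     0     1     0     1     0     1     0     1     0     1     0     1     0
          3     1     0     1     1     1     1     2     1     2     2     2     2     3     2     3     3     3     3
          4     1     0     1     1     2     1     3     2     4     3     5     4     7     5     8     7    10     8
          7     1     0     1     1     2     1     3     3     4     4     6     6     8     8    11    11    14    14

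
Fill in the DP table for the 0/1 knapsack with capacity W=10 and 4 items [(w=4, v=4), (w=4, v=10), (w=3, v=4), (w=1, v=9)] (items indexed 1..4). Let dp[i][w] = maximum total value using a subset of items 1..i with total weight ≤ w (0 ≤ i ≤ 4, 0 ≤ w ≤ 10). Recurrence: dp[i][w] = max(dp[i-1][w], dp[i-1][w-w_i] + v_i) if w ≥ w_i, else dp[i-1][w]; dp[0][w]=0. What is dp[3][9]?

14

i\w   0   1   2   3   4   5   6   7   8   9  10
  0   0   0   0   0   0   0   0   0   0   0   0
  1   0   0   0   0   4   4   4   4   4   4   4
  2   0   0   0   0  10  10  10  10  14  14  14
  3   0   0   0   4  10  10  10  14  14  14  14
  4   0   9   9   9  13  19  19  19  23  23  23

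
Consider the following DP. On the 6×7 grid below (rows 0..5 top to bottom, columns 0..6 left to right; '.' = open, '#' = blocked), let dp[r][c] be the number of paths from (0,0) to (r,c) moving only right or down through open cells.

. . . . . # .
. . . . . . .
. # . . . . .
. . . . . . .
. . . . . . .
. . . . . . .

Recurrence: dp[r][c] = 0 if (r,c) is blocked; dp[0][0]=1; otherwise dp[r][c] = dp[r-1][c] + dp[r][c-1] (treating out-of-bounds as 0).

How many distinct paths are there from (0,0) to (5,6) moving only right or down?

r\c   0   1   2   3   4   5   6
  0   1   1   1   1   1   0   0
  1   1   2   3   4   5   5   5
  2   1   0   3   7  12  17  22
  3   1   1   4  11  23  40  62
  4   1   2   6  17  40  80 142
  5   1   3   9  26  66 146 288

288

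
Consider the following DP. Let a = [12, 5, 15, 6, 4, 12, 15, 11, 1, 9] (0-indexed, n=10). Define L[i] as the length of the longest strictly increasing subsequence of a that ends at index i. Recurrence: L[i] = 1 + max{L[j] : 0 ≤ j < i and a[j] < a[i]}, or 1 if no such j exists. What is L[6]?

   i    0    1    2    3    4    5    6    7    8    9
a[i]   12    5   15    6    4   12   15   11    1    9
L[i]    1    1    2    2    1    3    4    3    1    3

4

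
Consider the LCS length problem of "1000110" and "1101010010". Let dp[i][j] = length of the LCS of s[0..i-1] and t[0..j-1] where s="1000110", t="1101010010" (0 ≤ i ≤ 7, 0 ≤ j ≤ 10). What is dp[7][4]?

   ''  1  1  0  1  0  1  0  0  1  0
''  0  0  0  0  0  0  0  0  0  0  0
 1  0  1  1  1  1  1  1  1  1  1  1
 0  0  1  1  2  2  2  2  2  2  2  2
 0  0  1  1  2  2  3  3  3  3  3  3
 0  0  1  1  2  2  3  3  4  4  4  4
 1  0  1  2  2  3  3  4  4  4  5  5
 1  0  1  2  2  3  3  4  4  4  5  5
 0  0  1  2  3  3  4  4  5  5  5  6

3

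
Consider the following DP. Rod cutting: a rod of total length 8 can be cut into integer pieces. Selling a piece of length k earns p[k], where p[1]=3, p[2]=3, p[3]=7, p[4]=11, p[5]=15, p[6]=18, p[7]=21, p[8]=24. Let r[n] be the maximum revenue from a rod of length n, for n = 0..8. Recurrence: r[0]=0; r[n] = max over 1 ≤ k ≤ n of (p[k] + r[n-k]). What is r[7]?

21

   n    0    1    2    3    4    5    6    7    8
r[n]    0    3    6    9   12   15   18   21   24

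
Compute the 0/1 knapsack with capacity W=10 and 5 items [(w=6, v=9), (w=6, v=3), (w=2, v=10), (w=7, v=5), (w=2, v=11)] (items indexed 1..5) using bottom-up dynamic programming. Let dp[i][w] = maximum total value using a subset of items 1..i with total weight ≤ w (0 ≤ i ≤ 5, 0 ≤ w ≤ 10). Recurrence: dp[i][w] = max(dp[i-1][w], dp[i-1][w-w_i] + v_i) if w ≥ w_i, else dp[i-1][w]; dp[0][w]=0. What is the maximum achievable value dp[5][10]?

30

i\w   0   1   2   3   4   5   6   7   8   9  10
  0   0   0   0   0   0   0   0   0   0   0   0
  1   0   0   0   0   0   0   9   9   9   9   9
  2   0   0   0   0   0   0   9   9   9   9   9
  3   0   0  10  10  10  10  10  10  19  19  19
  4   0   0  10  10  10  10  10  10  19  19  19
  5   0   0  11  11  21  21  21  21  21  21  30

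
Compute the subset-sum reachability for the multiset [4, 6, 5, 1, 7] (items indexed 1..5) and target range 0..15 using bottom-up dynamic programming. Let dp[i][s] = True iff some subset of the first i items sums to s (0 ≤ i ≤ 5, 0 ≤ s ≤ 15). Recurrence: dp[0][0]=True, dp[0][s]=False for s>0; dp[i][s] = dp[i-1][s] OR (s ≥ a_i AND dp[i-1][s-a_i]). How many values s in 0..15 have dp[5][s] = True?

14

i\s   0   1   2   3   4   5   6   7   8   9  10  11  12  13  14  15
  0   T   F   F   F   F   F   F   F   F   F   F   F   F   F   F   F
  1   T   F   F   F   T   F   F   F   F   F   F   F   F   F   F   F
  2   T   F   F   F   T   F   T   F   F   F   T   F   F   F   F   F
  3   T   F   F   F   T   T   T   F   F   T   T   T   F   F   F   T
  4   T   T   F   F   T   T   T   T   F   T   T   T   T   F   F   T
  5   T   T   F   F   T   T   T   T   T   T   T   T   T   T   T   T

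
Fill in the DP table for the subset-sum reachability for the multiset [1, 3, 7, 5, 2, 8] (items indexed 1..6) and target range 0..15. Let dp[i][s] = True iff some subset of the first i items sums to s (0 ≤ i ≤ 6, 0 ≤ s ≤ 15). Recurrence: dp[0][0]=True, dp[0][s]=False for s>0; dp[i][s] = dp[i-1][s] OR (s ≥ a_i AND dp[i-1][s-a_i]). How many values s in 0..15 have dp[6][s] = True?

16

i\s   0   1   2   3   4   5   6   7   8   9  10  11  12  13  14  15
  0   T   F   F   F   F   F   F   F   F   F   F   F   F   F   F   F
  1   T   T   F   F   F   F   F   F   F   F   F   F   F   F   F   F
  2   T   T   F   T   T   F   F   F   F   F   F   F   F   F   F   F
  3   T   T   F   T   T   F   F   T   T   F   T   T   F   F   F   F
  4   T   T   F   T   T   T   T   T   T   T   T   T   T   T   F   T
  5   T   T   T   T   T   T   T   T   T   T   T   T   T   T   T   T
  6   T   T   T   T   T   T   T   T   T   T   T   T   T   T   T   T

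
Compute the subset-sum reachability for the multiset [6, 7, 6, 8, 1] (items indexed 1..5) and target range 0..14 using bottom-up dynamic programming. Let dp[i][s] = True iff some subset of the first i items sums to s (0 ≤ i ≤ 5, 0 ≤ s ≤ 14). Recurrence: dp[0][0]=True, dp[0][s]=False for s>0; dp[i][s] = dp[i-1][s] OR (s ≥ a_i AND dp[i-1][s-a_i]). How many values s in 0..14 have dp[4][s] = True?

7

i\s   0   1   2   3   4   5   6   7   8   9  10  11  12  13  14
  0   T   F   F   F   F   F   F   F   F   F   F   F   F   F   F
  1   T   F   F   F   F   F   T   F   F   F   F   F   F   F   F
  2   T   F   F   F   F   F   T   T   F   F   F   F   F   T   F
  3   T   F   F   F   F   F   T   T   F   F   F   F   T   T   F
  4   T   F   F   F   F   F   T   T   T   F   F   F   T   T   T
  5   T   T   F   F   F   F   T   T   T   T   F   F   T   T   T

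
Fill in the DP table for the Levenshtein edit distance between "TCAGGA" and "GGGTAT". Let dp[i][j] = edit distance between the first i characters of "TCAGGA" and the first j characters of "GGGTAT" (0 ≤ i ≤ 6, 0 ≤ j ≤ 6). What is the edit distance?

5

   ''  G  G  G  T  A  T
''  0  1  2  3  4  5  6
 T  1  1  2  3  3  4  5
 C  2  2  2  3  4  4  5
 A  3  3  3  3  4  4  5
 G  4  3  3  3  4  5  5
 G  5  4  3  3  4  5  6
 A  6  5  4  4  4  4  5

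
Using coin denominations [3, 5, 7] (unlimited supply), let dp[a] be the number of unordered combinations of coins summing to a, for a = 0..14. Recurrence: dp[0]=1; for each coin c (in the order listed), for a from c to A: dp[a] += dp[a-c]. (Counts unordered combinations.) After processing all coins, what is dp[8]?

after  coin     0     1     2     3     4     5     6     7     8     9    10    11    12    13    14
          3     1     0     0     1     0     0     1     0     0     1     0     0     1     0     0
          5     1     0     0     1     0     1     1     0     1     1     1     1     1     1     1
          7     1     0     0     1     0     1     1     1     1     1     2     1     2     2     2

1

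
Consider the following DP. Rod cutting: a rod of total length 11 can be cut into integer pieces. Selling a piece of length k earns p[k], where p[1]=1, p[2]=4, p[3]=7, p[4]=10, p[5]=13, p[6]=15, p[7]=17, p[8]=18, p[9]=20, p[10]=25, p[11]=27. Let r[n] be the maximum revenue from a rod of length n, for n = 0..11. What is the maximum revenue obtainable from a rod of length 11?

   n    0    1    2    3    4    5    6    7    8    9   10   11
r[n]    0    1    4    7   10   13   15   17   20   23   26   28

28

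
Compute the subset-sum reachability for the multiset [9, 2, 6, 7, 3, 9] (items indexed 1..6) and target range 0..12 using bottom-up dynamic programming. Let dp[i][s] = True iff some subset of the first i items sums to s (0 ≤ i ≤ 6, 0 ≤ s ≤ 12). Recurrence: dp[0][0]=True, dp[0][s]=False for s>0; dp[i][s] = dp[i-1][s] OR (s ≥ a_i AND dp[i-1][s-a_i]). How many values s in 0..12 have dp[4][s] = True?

7

i\s   0   1   2   3   4   5   6   7   8   9  10  11  12
  0   T   F   F   F   F   F   F   F   F   F   F   F   F
  1   T   F   F   F   F   F   F   F   F   T   F   F   F
  2   T   F   T   F   F   F   F   F   F   T   F   T   F
  3   T   F   T   F   F   F   T   F   T   T   F   T   F
  4   T   F   T   F   F   F   T   T   T   T   F   T   F
  5   T   F   T   T   F   T   T   T   T   T   T   T   T
  6   T   F   T   T   F   T   T   T   T   T   T   T   T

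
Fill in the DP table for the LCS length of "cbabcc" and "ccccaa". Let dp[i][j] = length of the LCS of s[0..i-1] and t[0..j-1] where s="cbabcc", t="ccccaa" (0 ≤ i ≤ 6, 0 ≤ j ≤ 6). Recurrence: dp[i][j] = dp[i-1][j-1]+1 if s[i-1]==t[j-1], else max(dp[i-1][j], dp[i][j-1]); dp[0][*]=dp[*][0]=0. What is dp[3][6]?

   ''  c  c  c  c  a  a
''  0  0  0  0  0  0  0
 c  0  1  1  1  1  1  1
 b  0  1  1  1  1  1  1
 a  0  1  1  1  1  2  2
 b  0  1  1  1  1  2  2
 c  0  1  2  2  2  2  2
 c  0  1  2  3  3  3  3

2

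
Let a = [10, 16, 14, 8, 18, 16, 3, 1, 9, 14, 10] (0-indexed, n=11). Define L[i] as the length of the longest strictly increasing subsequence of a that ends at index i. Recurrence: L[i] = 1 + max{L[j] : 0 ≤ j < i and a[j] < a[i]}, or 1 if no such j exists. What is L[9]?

   i    0    1    2    3    4    5    6    7    8    9   10
a[i]   10   16   14    8   18   16    3    1    9   14   10
L[i]    1    2    2    1    3    3    1    1    2    3    3

3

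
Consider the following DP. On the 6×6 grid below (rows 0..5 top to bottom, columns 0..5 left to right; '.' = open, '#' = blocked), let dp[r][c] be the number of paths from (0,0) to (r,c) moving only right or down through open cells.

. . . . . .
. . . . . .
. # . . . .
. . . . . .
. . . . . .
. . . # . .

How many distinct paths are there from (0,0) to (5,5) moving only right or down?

121

r\c   0   1   2   3   4   5
  0   1   1   1   1   1   1
  1   1   2   3   4   5   6
  2   1   0   3   7  12  18
  3   1   1   4  11  23  41
  4   1   2   6  17  40  81
  5   1   3   9   0  40 121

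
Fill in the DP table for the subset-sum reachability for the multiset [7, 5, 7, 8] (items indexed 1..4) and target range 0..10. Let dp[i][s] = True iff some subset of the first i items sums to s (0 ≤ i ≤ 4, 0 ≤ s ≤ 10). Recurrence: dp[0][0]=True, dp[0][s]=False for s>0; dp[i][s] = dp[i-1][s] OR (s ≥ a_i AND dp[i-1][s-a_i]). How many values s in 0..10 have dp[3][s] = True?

i\s   0   1   2   3   4   5   6   7   8   9  10
  0   T   F   F   F   F   F   F   F   F   F   F
  1   T   F   F   F   F   F   F   T   F   F   F
  2   T   F   F   F   F   T   F   T   F   F   F
  3   T   F   F   F   F   T   F   T   F   F   F
  4   T   F   F   F   F   T   F   T   T   F   F

3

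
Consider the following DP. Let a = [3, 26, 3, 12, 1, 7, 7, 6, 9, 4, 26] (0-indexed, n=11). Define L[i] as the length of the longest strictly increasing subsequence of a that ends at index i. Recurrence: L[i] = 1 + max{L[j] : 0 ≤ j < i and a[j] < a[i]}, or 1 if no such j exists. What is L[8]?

3

   i    0    1    2    3    4    5    6    7    8    9   10
a[i]    3   26    3   12    1    7    7    6    9    4   26
L[i]    1    2    1    2    1    2    2    2    3    2    4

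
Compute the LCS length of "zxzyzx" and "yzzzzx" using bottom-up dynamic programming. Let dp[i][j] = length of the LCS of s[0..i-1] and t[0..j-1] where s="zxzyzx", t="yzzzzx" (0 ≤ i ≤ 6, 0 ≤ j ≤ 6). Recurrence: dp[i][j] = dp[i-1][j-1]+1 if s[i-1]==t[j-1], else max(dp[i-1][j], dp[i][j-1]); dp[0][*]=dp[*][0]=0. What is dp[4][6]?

   ''  y  z  z  z  z  x
''  0  0  0  0  0  0  0
 z  0  0  1  1  1  1  1
 x  0  0  1  1  1  1  2
 z  0  0  1  2  2  2  2
 y  0  1  1  2  2  2  2
 z  0  1  2  2  3  3  3
 x  0  1  2  2  3  3  4

2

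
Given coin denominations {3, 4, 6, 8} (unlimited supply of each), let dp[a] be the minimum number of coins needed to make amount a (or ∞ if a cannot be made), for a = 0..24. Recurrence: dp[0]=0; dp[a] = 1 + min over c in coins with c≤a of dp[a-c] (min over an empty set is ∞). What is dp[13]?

 a  0  1  2  3  4  5  6  7  8  9 10 11 12 13 14 15 16 17 18 19 20 21 22 23 24
dp  0  -  -  1  1  -  1  2  1  2  2  2  2  3  2  3  2  3  3  3  3  4  3  4  3
(- denotes ∞ / unreachable)

3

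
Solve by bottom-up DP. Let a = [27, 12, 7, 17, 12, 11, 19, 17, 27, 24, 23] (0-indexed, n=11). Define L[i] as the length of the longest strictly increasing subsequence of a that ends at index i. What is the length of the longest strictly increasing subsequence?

   i    0    1    2    3    4    5    6    7    8    9   10
a[i]   27   12    7   17   12   11   19   17   27   24   23
L[i]    1    1    1    2    2    2    3    3    4    4    4

4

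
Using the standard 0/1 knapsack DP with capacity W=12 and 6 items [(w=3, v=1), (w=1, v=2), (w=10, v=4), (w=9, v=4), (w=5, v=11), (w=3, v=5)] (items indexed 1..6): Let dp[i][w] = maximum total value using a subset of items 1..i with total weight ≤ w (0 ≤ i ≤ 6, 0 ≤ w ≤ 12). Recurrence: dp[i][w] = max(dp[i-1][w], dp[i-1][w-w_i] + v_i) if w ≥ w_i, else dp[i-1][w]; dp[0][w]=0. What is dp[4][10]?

i\w   0   1   2   3   4   5   6   7   8   9  10  11  12
  0   0   0   0   0   0   0   0   0   0   0   0   0   0
  1   0   0   0   1   1   1   1   1   1   1   1   1   1
  2   0   2   2   2   3   3   3   3   3   3   3   3   3
  3   0   2   2   2   3   3   3   3   3   3   4   6   6
  4   0   2   2   2   3   3   3   3   3   4   6   6   6
  5   0   2   2   2   3  11  13  13  13  14  14  14  14
  6   0   2   2   5   7  11  13  13  16  18  18  18  19

6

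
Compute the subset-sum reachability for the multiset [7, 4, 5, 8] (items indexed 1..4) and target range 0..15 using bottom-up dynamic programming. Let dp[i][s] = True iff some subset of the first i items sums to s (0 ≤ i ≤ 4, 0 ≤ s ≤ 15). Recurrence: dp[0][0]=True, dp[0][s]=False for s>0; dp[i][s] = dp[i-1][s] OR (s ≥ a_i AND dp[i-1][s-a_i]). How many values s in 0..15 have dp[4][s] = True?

10

i\s   0   1   2   3   4   5   6   7   8   9  10  11  12  13  14  15
  0   T   F   F   F   F   F   F   F   F   F   F   F   F   F   F   F
  1   T   F   F   F   F   F   F   T   F   F   F   F   F   F   F   F
  2   T   F   F   F   T   F   F   T   F   F   F   T   F   F   F   F
  3   T   F   F   F   T   T   F   T   F   T   F   T   T   F   F   F
  4   T   F   F   F   T   T   F   T   T   T   F   T   T   T   F   T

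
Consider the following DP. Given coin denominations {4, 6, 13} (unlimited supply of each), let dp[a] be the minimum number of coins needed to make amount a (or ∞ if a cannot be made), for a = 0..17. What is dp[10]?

2

 a  0  1  2  3  4  5  6  7  8  9 10 11 12 13 14 15 16 17
dp  0  -  -  -  1  -  1  -  2  -  2  -  2  1  3  -  3  2
(- denotes ∞ / unreachable)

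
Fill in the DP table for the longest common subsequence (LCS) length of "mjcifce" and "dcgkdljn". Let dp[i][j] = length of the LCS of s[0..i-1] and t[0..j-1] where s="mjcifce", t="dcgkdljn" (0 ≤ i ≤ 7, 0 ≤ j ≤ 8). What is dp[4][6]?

   ''  d  c  g  k  d  l  j  n
''  0  0  0  0  0  0  0  0  0
 m  0  0  0  0  0  0  0  0  0
 j  0  0  0  0  0  0  0  1  1
 c  0  0  1  1  1  1  1  1  1
 i  0  0  1  1  1  1  1  1  1
 f  0  0  1  1  1  1  1  1  1
 c  0  0  1  1  1  1  1  1  1
 e  0  0  1  1  1  1  1  1  1

1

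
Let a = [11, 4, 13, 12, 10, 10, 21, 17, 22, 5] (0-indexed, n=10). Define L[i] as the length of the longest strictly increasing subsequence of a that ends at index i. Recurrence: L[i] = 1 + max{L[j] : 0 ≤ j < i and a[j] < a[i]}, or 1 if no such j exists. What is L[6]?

3

   i    0    1    2    3    4    5    6    7    8    9
a[i]   11    4   13   12   10   10   21   17   22    5
L[i]    1    1    2    2    2    2    3    3    4    2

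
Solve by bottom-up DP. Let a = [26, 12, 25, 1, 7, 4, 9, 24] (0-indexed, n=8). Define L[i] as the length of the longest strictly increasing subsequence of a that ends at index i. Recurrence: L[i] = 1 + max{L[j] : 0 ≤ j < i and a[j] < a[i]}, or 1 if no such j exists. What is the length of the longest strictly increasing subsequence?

4

   i    0    1    2    3    4    5    6    7
a[i]   26   12   25    1    7    4    9   24
L[i]    1    1    2    1    2    2    3    4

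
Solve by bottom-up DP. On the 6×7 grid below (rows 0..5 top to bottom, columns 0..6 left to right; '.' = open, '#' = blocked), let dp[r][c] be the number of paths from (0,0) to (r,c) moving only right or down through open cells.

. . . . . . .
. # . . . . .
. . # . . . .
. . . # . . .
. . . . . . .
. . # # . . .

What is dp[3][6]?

r\c   0   1   2   3   4   5   6
  0   1   1   1   1   1   1   1
  1   1   0   1   2   3   4   5
  2   1   1   0   2   5   9  14
  3   1   2   2   0   5  14  28
  4   1   3   5   5  10  24  52
  5   1   4   0   0  10  34  86

28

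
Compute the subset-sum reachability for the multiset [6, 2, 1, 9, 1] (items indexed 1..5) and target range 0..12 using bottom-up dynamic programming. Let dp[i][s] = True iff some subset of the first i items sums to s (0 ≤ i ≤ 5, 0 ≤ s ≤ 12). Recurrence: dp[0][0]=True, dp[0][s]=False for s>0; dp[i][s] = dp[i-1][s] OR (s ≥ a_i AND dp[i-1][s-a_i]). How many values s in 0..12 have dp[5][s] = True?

12

i\s   0   1   2   3   4   5   6   7   8   9  10  11  12
  0   T   F   F   F   F   F   F   F   F   F   F   F   F
  1   T   F   F   F   F   F   T   F   F   F   F   F   F
  2   T   F   T   F   F   F   T   F   T   F   F   F   F
  3   T   T   T   T   F   F   T   T   T   T   F   F   F
  4   T   T   T   T   F   F   T   T   T   T   T   T   T
  5   T   T   T   T   T   F   T   T   T   T   T   T   T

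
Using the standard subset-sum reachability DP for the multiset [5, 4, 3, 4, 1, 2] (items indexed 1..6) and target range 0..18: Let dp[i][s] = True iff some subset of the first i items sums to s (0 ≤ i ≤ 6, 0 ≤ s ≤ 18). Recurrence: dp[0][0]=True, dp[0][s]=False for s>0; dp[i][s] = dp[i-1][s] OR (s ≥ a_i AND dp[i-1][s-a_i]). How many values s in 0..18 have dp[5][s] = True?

i\s   0   1   2   3   4   5   6   7   8   9  10  11  12  13  14  15  16  17  18
  0   T   F   F   F   F   F   F   F   F   F   F   F   F   F   F   F   F   F   F
  1   T   F   F   F   F   T   F   F   F   F   F   F   F   F   F   F   F   F   F
  2   T   F   F   F   T   T   F   F   F   T   F   F   F   F   F   F   F   F   F
  3   T   F   F   T   T   T   F   T   T   T   F   F   T   F   F   F   F   F   F
  4   T   F   F   T   T   T   F   T   T   T   F   T   T   T   F   F   T   F   F
  5   T   T   F   T   T   T   T   T   T   T   T   T   T   T   T   F   T   T   F
  6   T   T   T   T   T   T   T   T   T   T   T   T   T   T   T   T   T   T   T

16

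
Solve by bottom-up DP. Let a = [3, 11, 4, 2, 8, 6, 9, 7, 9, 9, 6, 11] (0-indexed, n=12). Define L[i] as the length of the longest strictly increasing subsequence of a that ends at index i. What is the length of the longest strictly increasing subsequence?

   i    0    1    2    3    4    5    6    7    8    9   10   11
a[i]    3   11    4    2    8    6    9    7    9    9    6   11
L[i]    1    2    2    1    3    3    4    4    5    5    3    6

6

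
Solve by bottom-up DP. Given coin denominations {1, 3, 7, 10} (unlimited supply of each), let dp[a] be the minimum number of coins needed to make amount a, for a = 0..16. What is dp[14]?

 a  0  1  2  3  4  5  6  7  8  9 10 11 12 13 14 15 16
dp  0  1  2  1  2  3  2  1  2  3  1  2  3  2  2  3  3

2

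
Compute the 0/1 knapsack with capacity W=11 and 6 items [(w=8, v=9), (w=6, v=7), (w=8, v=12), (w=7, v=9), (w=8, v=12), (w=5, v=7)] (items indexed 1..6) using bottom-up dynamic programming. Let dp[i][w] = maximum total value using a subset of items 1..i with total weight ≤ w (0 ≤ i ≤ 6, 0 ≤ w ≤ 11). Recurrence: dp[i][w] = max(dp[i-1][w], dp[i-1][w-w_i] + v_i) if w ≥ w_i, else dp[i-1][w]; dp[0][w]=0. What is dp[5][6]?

7

i\w   0   1   2   3   4   5   6   7   8   9  10  11
  0   0   0   0   0   0   0   0   0   0   0   0   0
  1   0   0   0   0   0   0   0   0   9   9   9   9
  2   0   0   0   0   0   0   7   7   9   9   9   9
  3   0   0   0   0   0   0   7   7  12  12  12  12
  4   0   0   0   0   0   0   7   9  12  12  12  12
  5   0   0   0   0   0   0   7   9  12  12  12  12
  6   0   0   0   0   0   7   7   9  12  12  12  14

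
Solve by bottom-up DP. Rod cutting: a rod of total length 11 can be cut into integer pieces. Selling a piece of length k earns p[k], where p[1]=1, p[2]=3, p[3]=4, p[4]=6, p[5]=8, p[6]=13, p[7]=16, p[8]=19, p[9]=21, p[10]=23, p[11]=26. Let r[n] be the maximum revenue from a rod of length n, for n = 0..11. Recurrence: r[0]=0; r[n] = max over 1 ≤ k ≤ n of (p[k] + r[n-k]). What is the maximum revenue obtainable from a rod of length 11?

   n    0    1    2    3    4    5    6    7    8    9   10   11
r[n]    0    1    3    4    6    8   13   16   19   21   23   26

26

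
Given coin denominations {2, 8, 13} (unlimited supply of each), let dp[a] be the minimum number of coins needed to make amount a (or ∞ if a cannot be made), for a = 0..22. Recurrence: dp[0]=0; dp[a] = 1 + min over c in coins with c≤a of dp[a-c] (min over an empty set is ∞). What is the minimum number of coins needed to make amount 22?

 a  0  1  2  3  4  5  6  7  8  9 10 11 12 13 14 15 16 17 18 19 20 21 22
dp  0  -  1  -  2  -  3  -  1  -  2  -  3  1  4  2  2  3  3  4  4  2  5
(- denotes ∞ / unreachable)

5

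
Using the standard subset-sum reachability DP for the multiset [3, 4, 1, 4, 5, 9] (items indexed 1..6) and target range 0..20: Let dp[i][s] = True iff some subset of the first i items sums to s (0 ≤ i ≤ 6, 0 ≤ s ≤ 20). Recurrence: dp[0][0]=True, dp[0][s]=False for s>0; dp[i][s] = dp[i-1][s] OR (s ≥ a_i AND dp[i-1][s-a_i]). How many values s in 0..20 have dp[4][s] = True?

i\s   0   1   2   3   4   5   6   7   8   9  10  11  12  13  14  15  16  17  18  19  20
  0   T   F   F   F   F   F   F   F   F   F   F   F   F   F   F   F   F   F   F   F   F
  1   T   F   F   T   F   F   F   F   F   F   F   F   F   F   F   F   F   F   F   F   F
  2   T   F   F   T   T   F   F   T   F   F   F   F   F   F   F   F   F   F   F   F   F
  3   T   T   F   T   T   T   F   T   T   F   F   F   F   F   F   F   F   F   F   F   F
  4   T   T   F   T   T   T   F   T   T   T   F   T   T   F   F   F   F   F   F   F   F
  5   T   T   F   T   T   T   T   T   T   T   T   T   T   T   T   F   T   T   F   F   F
  6   T   T   F   T   T   T   T   T   T   T   T   T   T   T   T   T   T   T   T   T   T

10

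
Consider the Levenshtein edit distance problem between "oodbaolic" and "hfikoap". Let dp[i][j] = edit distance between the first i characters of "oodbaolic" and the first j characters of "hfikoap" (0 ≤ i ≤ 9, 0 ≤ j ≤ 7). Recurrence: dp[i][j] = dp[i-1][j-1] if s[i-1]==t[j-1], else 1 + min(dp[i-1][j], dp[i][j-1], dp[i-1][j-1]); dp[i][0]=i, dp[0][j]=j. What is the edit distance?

8

   ''  h  f  i  k  o  a  p
''  0  1  2  3  4  5  6  7
 o  1  1  2  3  4  4  5  6
 o  2  2  2  3  4  4  5  6
 d  3  3  3  3  4  5  5  6
 b  4  4  4  4  4  5  6  6
 a  5  5  5  5  5  5  5  6
 o  6  6  6  6  6  5  6  6
 l  7  7  7  7  7  6  6  7
 i  8  8  8  7  8  7  7  7
 c  9  9  9  8  8  8  8  8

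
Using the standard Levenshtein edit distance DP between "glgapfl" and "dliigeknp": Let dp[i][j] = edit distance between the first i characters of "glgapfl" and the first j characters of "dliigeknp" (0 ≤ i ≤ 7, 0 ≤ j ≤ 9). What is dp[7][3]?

6

   ''  d  l  i  i  g  e  k  n  p
''  0  1  2  3  4  5  6  7  8  9
 g  1  1  2  3  4  4  5  6  7  8
 l  2  2  1  2  3  4  5  6  7  8
 g  3  3  2  2  3  3  4  5  6  7
 a  4  4  3  3  3  4  4  5  6  7
 p  5  5  4  4  4  4  5  5  6  6
 f  6  6  5  5  5  5  5  6  6  7
 l  7  7  6  6  6  6  6  6  7  7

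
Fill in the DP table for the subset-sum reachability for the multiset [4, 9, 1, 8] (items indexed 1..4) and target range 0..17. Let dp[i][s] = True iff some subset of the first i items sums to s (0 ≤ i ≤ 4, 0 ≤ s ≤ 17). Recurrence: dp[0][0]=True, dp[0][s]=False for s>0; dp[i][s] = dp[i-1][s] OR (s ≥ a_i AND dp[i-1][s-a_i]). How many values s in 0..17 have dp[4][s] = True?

i\s   0   1   2   3   4   5   6   7   8   9  10  11  12  13  14  15  16  17
  0   T   F   F   F   F   F   F   F   F   F   F   F   F   F   F   F   F   F
  1   T   F   F   F   T   F   F   F   F   F   F   F   F   F   F   F   F   F
  2   T   F   F   F   T   F   F   F   F   T   F   F   F   T   F   F   F   F
  3   T   T   F   F   T   T   F   F   F   T   T   F   F   T   T   F   F   F
  4   T   T   F   F   T   T   F   F   T   T   T   F   T   T   T   F   F   T

11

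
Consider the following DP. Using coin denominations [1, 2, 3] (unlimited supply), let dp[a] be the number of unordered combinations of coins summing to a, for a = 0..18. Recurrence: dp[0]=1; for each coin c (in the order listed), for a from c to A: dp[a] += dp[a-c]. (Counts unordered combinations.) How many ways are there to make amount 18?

after  coin     0     1     2     3     4     5     6     7     8     9    10    11    12    13    14    15    16    17    18
          1     1     1     1     1     1     1     1     1     1     1     1     1     1     1     1     1     1     1     1
          2     1     1     2     2     3     3     4     4     5     5     6     6     7     7     8     8     9     9    10
          3     1     1     2     3     4     5     7     8    10    12    14    16    19    21    24    27    30    33    37

37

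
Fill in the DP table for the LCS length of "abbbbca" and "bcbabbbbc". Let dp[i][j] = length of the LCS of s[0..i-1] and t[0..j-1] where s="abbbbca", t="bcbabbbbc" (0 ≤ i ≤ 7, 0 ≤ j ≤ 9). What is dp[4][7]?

   ''  b  c  b  a  b  b  b  b  c
''  0  0  0  0  0  0  0  0  0  0
 a  0  0  0  0  1  1  1  1  1  1
 b  0  1  1  1  1  2  2  2  2  2
 b  0  1  1  2  2  2  3  3  3  3
 b  0  1  1  2  2  3  3  4  4  4
 b  0  1  1  2  2  3  4  4  5  5
 c  0  1  2  2  2  3  4  4  5  6
 a  0  1  2  2  3  3  4  4  5  6

4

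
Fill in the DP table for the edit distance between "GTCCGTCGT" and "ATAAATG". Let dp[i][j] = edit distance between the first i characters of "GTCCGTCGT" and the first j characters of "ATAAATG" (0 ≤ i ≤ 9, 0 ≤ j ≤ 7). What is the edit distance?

6

   ''  A  T  A  A  A  T  G
''  0  1  2  3  4  5  6  7
 G  1  1  2  3  4  5  6  6
 T  2  2  1  2  3  4  5  6
 C  3  3  2  2  3  4  5  6
 C  4  4  3  3  3  4  5  6
 G  5  5  4  4  4  4  5  5
 T  6  6  5  5  5  5  4  5
 C  7  7  6  6  6  6  5  5
 G  8  8  7  7  7  7  6  5
 T  9  9  8  8  8  8  7  6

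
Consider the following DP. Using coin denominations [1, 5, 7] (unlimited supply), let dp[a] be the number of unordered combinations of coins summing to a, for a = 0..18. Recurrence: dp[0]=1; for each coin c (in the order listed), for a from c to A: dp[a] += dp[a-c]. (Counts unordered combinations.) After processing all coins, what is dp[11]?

4

after  coin     0     1     2     3     4     5     6     7     8     9    10    11    12    13    14    15    16    17    18
          1     1     1     1     1     1     1     1     1     1     1     1     1     1     1     1     1     1     1     1
          5     1     1     1     1     1     2     2     2     2     2     3     3     3     3     3     4     4     4     4
          7     1     1     1     1     1     2     2     3     3     3     4     4     5     5     6     7     7     8     8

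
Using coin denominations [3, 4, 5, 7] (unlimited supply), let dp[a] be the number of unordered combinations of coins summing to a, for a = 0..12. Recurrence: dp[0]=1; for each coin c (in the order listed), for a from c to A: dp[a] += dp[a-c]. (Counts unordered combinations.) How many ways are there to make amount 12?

after  coin     0     1     2     3     4     5     6     7     8     9    10    11    12
          3     1     0     0     1     0     0     1     0     0     1     0     0     1
          4     1     0     0     1     1     0     1     1     1     1     1     1     2
          5     1     0     0     1     1     1     1     1     2     2     2     2     3
          7     1     0     0     1     1     1     1     2     2     2     3     3     4

4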